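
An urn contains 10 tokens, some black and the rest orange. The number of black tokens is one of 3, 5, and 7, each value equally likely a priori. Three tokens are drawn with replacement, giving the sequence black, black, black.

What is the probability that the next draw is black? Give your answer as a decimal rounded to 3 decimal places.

The likelihood of the observed sequence under each hypothesis: P(data | r = 3) = (3/10)(3/10)(3/10) = 0.027; P(data | r = 5) = (5/10)(5/10)(5/10) = 0.125; P(data | r = 7) = (7/10)(7/10)(7/10) = 0.343.
Multiplying each by its prior: 1/3 · 0.027 = 0.009, 1/3 · 0.125 = 0.041667, 1/3 · 0.343 = 0.11433; these sum to 0.165.
Normalising, the posterior is P(r = 3 | data) = 0.054545, P(r = 5 | data) = 0.25253, P(r = 7 | data) = 0.69293.
Averaging over the posterior, P(black next | data) = (3/10)(0.054545) + (1/2)(0.25253) + (7/10)(0.69293) = 0.62768.

0.628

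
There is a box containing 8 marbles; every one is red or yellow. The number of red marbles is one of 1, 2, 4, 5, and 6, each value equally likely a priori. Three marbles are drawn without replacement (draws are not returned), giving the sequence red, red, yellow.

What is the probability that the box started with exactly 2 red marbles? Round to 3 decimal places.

0.067

The likelihood of the observed sequence under each hypothesis: P(data | r = 1) = (1/8)(0/7) = 0; P(data | r = 2) = (2/8)(1/7)(6/6) = 1/28; P(data | r = 4) = (4/8)(3/7)(4/6) = 1/7; P(data | r = 5) = (5/8)(4/7)(3/6) = 5/28; P(data | r = 6) = (6/8)(5/7)(2/6) = 5/28.
The prior-weighted likelihoods are 1/5 · 0 = 0, 1/5 · 1/28 = 1/140, 1/5 · 1/7 = 1/35, 1/5 · 5/28 = 1/28, 1/5 · 5/28 = 1/28; summing to 3/28.
So P(r = 2 | data) = (1/140) / (3/28) = 1/15.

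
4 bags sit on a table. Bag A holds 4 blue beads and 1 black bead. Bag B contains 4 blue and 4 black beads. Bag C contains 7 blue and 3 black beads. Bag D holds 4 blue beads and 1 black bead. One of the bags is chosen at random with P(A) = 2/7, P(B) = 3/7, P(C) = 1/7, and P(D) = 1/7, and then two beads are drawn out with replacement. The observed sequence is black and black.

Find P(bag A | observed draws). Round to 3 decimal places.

0.083

For each hypothesis, P(data | H) works out to: P(data | bag A) = (1/5)(1/5) = 1/25; P(data | bag B) = (4/8)(4/8) = 1/4; P(data | bag C) = (3/10)(3/10) = 9/100; P(data | bag D) = (1/5)(1/5) = 1/25.
The prior-weighted likelihoods are 2/7 · 1/25 = 2/175, 3/7 · 1/4 = 3/28, 1/7 · 9/100 = 9/700, 1/7 · 1/25 = 1/175; summing to 24/175.
So P(bag A | data) = (2/175) / (24/175) = 1/12.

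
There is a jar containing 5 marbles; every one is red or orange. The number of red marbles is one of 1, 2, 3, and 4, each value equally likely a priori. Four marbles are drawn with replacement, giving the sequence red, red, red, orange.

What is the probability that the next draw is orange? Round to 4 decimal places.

The likelihood of the observed sequence under each hypothesis: P(data | r = 1) = (1/5)(1/5)(1/5)(4/5) = 0.0064; P(data | r = 2) = (2/5)(2/5)(2/5)(3/5) = 0.0384; P(data | r = 3) = (3/5)(3/5)(3/5)(2/5) = 0.0864; P(data | r = 4) = (4/5)(4/5)(4/5)(1/5) = 0.1024.
The prior-weighted likelihoods are 1/4 · 0.0064 = 0.0016, 1/4 · 0.0384 = 0.0096, 1/4 · 0.0864 = 0.0216, 1/4 · 0.1024 = 0.0256; summing to 0.0584.
The posterior is then P(r = 1 | data) = 0.027397, P(r = 2 | data) = 0.16438, P(r = 3 | data) = 0.36986, P(r = 4 | data) = 0.43836.
Averaging over the posterior, P(orange next | data) = (4/5)(0.027397) + (3/5)(0.16438) + (2/5)(0.36986) + (1/5)(0.43836) = 0.35616.

0.3562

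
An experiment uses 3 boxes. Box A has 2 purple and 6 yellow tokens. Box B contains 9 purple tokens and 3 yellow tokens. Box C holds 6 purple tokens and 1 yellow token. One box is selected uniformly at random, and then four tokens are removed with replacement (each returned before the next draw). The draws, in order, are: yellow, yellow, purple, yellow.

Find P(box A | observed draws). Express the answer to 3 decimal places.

0.881

Under each hypothesis, the probability of the observed sequence is: P(data | box A) = (6/8)(6/8)(2/8)(6/8) = 0.10547; P(data | box B) = (3/12)(3/12)(9/12)(3/12) = 0.011719; P(data | box C) = (1/7)(1/7)(6/7)(1/7) = 0.002499.
Weighting by the prior gives 1/3 · 0.10547 = 0.035156, 1/3 · 0.011719 = 0.0039062, 1/3 · 0.002499 = 0.00083299; summing to 0.039895.
By Bayes' rule, P(box A | data) = (0.035156) / (0.039895) = 0.88121.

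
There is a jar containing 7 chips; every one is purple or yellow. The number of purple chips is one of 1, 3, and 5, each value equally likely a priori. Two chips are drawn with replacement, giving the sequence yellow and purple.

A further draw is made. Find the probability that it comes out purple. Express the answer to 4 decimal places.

Compute the likelihood of the observed sequence for each case: P(data | r = 1) = (6/7)(1/7) = 6/49; P(data | r = 3) = (4/7)(3/7) = 12/49; P(data | r = 5) = (2/7)(5/7) = 10/49.
Multiplying each by its prior: 1/3 · 6/49 = 2/49, 1/3 · 12/49 = 4/49, 1/3 · 10/49 = 10/147; summing to 4/21.
The posterior is then P(r = 1 | data) = 3/14, P(r = 3 | data) = 3/7, P(r = 5 | data) = 5/14.
The predictive probability is P(purple next | data) = (1/7)(3/14) + (3/7)(3/7) + (5/7)(5/14) = 23/49.

0.4694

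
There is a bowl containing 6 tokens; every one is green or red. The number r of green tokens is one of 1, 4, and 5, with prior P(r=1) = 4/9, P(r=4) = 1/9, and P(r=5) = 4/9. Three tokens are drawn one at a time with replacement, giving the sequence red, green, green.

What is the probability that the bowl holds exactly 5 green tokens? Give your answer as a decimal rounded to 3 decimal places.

0.658

Under each hypothesis, the probability of the observed sequence is: P(data | r = 1) = (5/6)(1/6)(1/6) = 5/216; P(data | r = 4) = (2/6)(4/6)(4/6) = 4/27; P(data | r = 5) = (1/6)(5/6)(5/6) = 25/216.
The prior-weighted likelihoods are 4/9 · 5/216 = 5/486, 1/9 · 4/27 = 4/243, 4/9 · 25/216 = 25/486; summing to 19/243.
Hence P(r = 5 | data) = (25/486) / (19/243) = 25/38.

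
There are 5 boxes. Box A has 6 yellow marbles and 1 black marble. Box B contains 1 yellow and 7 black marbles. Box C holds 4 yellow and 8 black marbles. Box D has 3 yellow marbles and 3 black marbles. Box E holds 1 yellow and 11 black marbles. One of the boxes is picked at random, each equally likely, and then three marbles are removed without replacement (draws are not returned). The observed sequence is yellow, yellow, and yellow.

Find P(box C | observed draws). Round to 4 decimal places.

0.0284

For each hypothesis, P(data | H) works out to: P(data | box A) = (6/7)(5/6)(4/5) = 0.57143; P(data | box B) = (1/8)(0/7) = 0; P(data | box C) = (4/12)(3/11)(2/10) = 0.018182; P(data | box D) = (3/6)(2/5)(1/4) = 0.05; P(data | box E) = (1/12)(0/11) = 0.
Weighting by the prior gives 1/5 · 0.57143 = 0.11429, 1/5 · 0 = 0, 1/5 · 0.018182 = 0.0036364, 1/5 · 0.05 = 0.01, 1/5 · 0 = 0; summing to 0.12792.
By Bayes' rule, P(box C | data) = (0.0036364) / (0.12792) = 0.028426.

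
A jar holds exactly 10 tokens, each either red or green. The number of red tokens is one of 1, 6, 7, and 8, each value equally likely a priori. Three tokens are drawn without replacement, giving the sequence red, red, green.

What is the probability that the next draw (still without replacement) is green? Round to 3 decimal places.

0.289

Compute the likelihood of the observed sequence for each case: P(data | r = 1) = (1/10)(0/9) = 0; P(data | r = 6) = (6/10)(5/9)(4/8) = 0.16667; P(data | r = 7) = (7/10)(6/9)(3/8) = 0.175; P(data | r = 8) = (8/10)(7/9)(2/8) = 0.15556.
Multiplying each by its prior: 1/4 · 0 = 0, 1/4 · 0.16667 = 0.041667, 1/4 · 0.175 = 0.04375, 1/4 · 0.15556 = 0.038889; these sum to 0.12431.
Dividing through by the total gives posterior P(r = 1 | data) = 0, P(r = 6 | data) = 0.3352, P(r = 7 | data) = 0.35196, P(r = 8 | data) = 0.31285.
Averaging over the posterior, P(green next | data) = (3/7)(0.3352) + (2/7)(0.35196) + (1/7)(0.31285) = 0.28891.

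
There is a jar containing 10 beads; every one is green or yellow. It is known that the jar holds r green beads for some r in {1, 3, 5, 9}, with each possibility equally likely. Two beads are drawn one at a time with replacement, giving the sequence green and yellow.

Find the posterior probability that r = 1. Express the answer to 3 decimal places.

The likelihood of the observed sequence under each hypothesis: P(data | r = 1) = (1/10)(9/10) = 9/100; P(data | r = 3) = (3/10)(7/10) = 21/100; P(data | r = 5) = (5/10)(5/10) = 1/4; P(data | r = 9) = (9/10)(1/10) = 9/100.
Multiplying each by its prior: 1/4 · 9/100 = 9/400, 1/4 · 21/100 = 21/400, 1/4 · 1/4 = 1/16, 1/4 · 9/100 = 9/400; these sum to 4/25.
So P(r = 1 | data) = (9/400) / (4/25) = 9/64.

0.141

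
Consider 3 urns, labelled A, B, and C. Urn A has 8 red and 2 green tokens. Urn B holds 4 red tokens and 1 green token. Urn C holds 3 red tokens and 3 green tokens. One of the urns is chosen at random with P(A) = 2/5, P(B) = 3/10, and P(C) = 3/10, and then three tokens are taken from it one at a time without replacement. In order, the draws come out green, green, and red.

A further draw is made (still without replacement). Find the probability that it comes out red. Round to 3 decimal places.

For each hypothesis, P(data | H) works out to: P(data | urn A) = (2/10)(1/9)(8/8) = 0.022222; P(data | urn B) = (1/5)(0/4) = 0; P(data | urn C) = (3/6)(2/5)(3/4) = 0.15.
Multiplying each by its prior: 2/5 · 0.022222 = 0.0088889, 3/10 · 0 = 0, 3/10 · 0.15 = 0.045; with total 0.053889.
Normalising, the posterior is P(urn A | data) = 0.16495, P(urn B | data) = 0, P(urn C | data) = 0.83505.
So P(red next | data) = Σ P(red next | H) P(H | data) = (1)(0.16495) + (2/3)(0.83505) = 0.72165.

0.722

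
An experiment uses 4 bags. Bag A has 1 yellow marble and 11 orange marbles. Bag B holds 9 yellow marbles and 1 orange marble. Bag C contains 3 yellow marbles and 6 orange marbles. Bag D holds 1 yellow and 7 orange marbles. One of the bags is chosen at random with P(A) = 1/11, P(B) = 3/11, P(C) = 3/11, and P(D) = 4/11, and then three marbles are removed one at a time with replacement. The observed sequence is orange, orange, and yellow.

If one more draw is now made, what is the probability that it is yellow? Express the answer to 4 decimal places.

0.2447

Under each hypothesis, the probability of the observed sequence is: P(data | bag A) = (11/12)(11/12)(1/12) = 0.070023; P(data | bag B) = (1/10)(1/10)(9/10) = 0.009; P(data | bag C) = (6/9)(6/9)(3/9) = 0.14815; P(data | bag D) = (7/8)(7/8)(1/8) = 0.095703.
The prior-weighted likelihoods are 1/11 · 0.070023 = 0.0063657, 3/11 · 0.009 = 0.0024545, 3/11 · 0.14815 = 0.040404, 4/11 · 0.095703 = 0.034801; with total 0.084025.
Normalising, the posterior is P(bag A | data) = 0.07576, P(bag B | data) = 0.029212, P(bag C | data) = 0.48085, P(bag D | data) = 0.41417.
The predictive probability is P(yellow next | data) = (1/12)(0.07576) + (9/10)(0.029212) + (1/3)(0.48085) + (1/8)(0.41417) = 0.24466.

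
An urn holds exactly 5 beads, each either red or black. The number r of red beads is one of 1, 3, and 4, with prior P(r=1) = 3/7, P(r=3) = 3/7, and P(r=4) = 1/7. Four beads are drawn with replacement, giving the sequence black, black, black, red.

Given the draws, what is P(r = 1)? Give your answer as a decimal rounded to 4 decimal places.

Compute the likelihood of the observed sequence for each case: P(data | r = 1) = (4/5)(4/5)(4/5)(1/5) = 0.1024; P(data | r = 3) = (2/5)(2/5)(2/5)(3/5) = 0.0384; P(data | r = 4) = (1/5)(1/5)(1/5)(4/5) = 0.0064.
The prior-weighted likelihoods are 3/7 · 0.1024 = 0.043886, 3/7 · 0.0384 = 0.016457, 1/7 · 0.0064 = 0.00091429; these sum to 0.061257.
Hence P(r = 1 | data) = (0.043886) / (0.061257) = 0.71642.

0.7164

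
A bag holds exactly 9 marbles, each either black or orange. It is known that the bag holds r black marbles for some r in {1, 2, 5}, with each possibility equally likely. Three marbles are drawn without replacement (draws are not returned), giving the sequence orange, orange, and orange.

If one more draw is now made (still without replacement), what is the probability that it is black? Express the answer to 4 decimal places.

The likelihood of the observed sequence under each hypothesis: P(data | r = 1) = (8/9)(7/8)(6/7) = 2/3; P(data | r = 2) = (7/9)(6/8)(5/7) = 5/12; P(data | r = 5) = (4/9)(3/8)(2/7) = 1/21.
The prior-weighted likelihoods are 1/3 · 2/3 = 2/9, 1/3 · 5/12 = 5/36, 1/3 · 1/21 = 1/63; summing to 95/252.
Normalising, the posterior is P(r = 1 | data) = 56/95, P(r = 2 | data) = 7/19, P(r = 5 | data) = 4/95.
So P(black next | data) = Σ P(black next | H) P(H | data) = (1/6)(56/95) + (1/3)(7/19) + (5/6)(4/95) = 73/285.

0.2561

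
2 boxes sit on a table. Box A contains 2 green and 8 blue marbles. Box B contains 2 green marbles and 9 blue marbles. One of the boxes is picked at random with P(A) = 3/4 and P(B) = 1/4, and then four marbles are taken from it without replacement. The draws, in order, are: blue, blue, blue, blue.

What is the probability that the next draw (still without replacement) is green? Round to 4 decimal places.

0.3202

The likelihood of the observed sequence under each hypothesis: P(data | box A) = (8/10)(7/9)(6/8)(5/7) = 1/3; P(data | box B) = (9/11)(8/10)(7/9)(6/8) = 21/55.
Multiplying each by its prior: 3/4 · 1/3 = 1/4, 1/4 · 21/55 = 21/220; these sum to 19/55.
Dividing through by the total gives posterior P(box A | data) = 55/76, P(box B | data) = 21/76.
The predictive probability is P(green next | data) = (1/3)(55/76) + (2/7)(21/76) = 73/228.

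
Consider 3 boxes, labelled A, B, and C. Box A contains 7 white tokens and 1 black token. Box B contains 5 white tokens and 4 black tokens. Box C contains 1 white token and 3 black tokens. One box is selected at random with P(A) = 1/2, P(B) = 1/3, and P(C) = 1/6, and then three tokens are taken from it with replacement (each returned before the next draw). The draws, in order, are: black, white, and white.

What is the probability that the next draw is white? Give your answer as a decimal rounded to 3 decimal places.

For each hypothesis, P(data | H) works out to: P(data | box A) = (1/8)(7/8)(7/8) = 0.095703; P(data | box B) = (4/9)(5/9)(5/9) = 0.13717; P(data | box C) = (3/4)(1/4)(1/4) = 0.046875.
The prior-weighted likelihoods are 1/2 · 0.095703 = 0.047852, 1/3 · 0.13717 = 0.045725, 1/6 · 0.046875 = 0.0078125; summing to 0.10139.
Dividing through by the total gives posterior P(box A | data) = 0.47196, P(box B | data) = 0.45098, P(box C | data) = 0.077055.
So P(white next | data) = Σ P(white next | H) P(H | data) = (7/8)(0.47196) + (5/9)(0.45098) + (1/4)(0.077055) = 0.68278.

0.683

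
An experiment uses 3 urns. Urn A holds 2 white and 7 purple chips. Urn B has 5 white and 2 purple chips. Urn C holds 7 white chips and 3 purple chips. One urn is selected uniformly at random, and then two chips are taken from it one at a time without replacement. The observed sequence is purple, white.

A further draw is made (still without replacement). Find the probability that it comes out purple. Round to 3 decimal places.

0.409

For each hypothesis, P(data | H) works out to: P(data | urn A) = (7/9)(2/8) = 0.19444; P(data | urn B) = (2/7)(5/6) = 0.2381; P(data | urn C) = (3/10)(7/9) = 0.23333.
The prior-weighted likelihoods are 1/3 · 0.19444 = 0.064815, 1/3 · 0.2381 = 0.079365, 1/3 · 0.23333 = 0.077778; these sum to 0.22196.
Dividing through by the total gives posterior P(urn A | data) = 0.29201, P(urn B | data) = 0.35757, P(urn C | data) = 0.35042.
Averaging over the posterior, P(purple next | data) = (6/7)(0.29201) + (1/5)(0.35757) + (1/4)(0.35042) = 0.40942.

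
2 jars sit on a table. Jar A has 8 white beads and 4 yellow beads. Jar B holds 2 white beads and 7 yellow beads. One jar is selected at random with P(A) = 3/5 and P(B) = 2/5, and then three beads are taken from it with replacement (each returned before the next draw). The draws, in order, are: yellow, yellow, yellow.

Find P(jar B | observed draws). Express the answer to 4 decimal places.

Compute the likelihood of the observed sequence for each case: P(data | jar A) = (4/12)(4/12)(4/12) = 0.037037; P(data | jar B) = (7/9)(7/9)(7/9) = 0.47051.
Weighting by the prior gives 3/5 · 0.037037 = 0.022222, 2/5 · 0.47051 = 0.1882; these sum to 0.21043.
Hence P(jar B | data) = (0.1882) / (0.21043) = 0.89439.

0.8944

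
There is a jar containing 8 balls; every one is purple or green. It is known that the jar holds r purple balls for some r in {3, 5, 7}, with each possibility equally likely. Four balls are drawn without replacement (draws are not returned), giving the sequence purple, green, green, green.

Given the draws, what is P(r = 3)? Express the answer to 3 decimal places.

0.857

Under each hypothesis, the probability of the observed sequence is: P(data | r = 3) = (3/8)(5/7)(4/6)(3/5) = 3/28; P(data | r = 5) = (5/8)(3/7)(2/6)(1/5) = 1/56; P(data | r = 7) = (7/8)(1/7)(0/6) = 0.
Multiplying each by its prior: 1/3 · 3/28 = 1/28, 1/3 · 1/56 = 1/168, 1/3 · 0 = 0; these sum to 1/24.
Hence P(r = 3 | data) = (1/28) / (1/24) = 6/7.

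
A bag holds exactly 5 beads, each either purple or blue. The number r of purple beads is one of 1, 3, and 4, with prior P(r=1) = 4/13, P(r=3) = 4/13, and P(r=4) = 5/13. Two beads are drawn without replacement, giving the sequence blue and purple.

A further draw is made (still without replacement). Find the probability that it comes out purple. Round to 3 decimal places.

0.600

Under each hypothesis, the probability of the observed sequence is: P(data | r = 1) = (4/5)(1/4) = 1/5; P(data | r = 3) = (2/5)(3/4) = 3/10; P(data | r = 4) = (1/5)(4/4) = 1/5.
The prior-weighted likelihoods are 4/13 · 1/5 = 4/65, 4/13 · 3/10 = 6/65, 5/13 · 1/5 = 1/13; with total 3/13.
The posterior is then P(r = 1 | data) = 4/15, P(r = 3 | data) = 2/5, P(r = 4 | data) = 1/3.
Averaging over the posterior, P(purple next | data) = (0)(4/15) + (2/3)(2/5) + (1)(1/3) = 3/5.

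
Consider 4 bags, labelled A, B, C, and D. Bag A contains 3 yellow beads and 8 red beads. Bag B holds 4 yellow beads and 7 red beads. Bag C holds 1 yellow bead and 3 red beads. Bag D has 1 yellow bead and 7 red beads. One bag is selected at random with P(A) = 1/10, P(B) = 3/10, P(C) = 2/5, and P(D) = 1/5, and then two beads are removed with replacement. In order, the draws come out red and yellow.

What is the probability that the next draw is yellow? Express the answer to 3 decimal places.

0.280

Compute the likelihood of the observed sequence for each case: P(data | bag A) = (8/11)(3/11) = 0.19835; P(data | bag B) = (7/11)(4/11) = 0.2314; P(data | bag C) = (3/4)(1/4) = 0.1875; P(data | bag D) = (7/8)(1/8) = 0.10938.
Weighting by the prior gives 1/10 · 0.19835 = 0.019835, 3/10 · 0.2314 = 0.069421, 2/5 · 0.1875 = 0.075, 1/5 · 0.10938 = 0.021875; summing to 0.18613.
The posterior is then P(bag A | data) = 0.10656, P(bag B | data) = 0.37297, P(bag C | data) = 0.40294, P(bag D | data) = 0.11752.
So P(yellow next | data) = Σ P(yellow next | H) P(H | data) = (3/11)(0.10656) + (4/11)(0.37297) + (1/4)(0.40294) + (1/8)(0.11752) = 0.28011.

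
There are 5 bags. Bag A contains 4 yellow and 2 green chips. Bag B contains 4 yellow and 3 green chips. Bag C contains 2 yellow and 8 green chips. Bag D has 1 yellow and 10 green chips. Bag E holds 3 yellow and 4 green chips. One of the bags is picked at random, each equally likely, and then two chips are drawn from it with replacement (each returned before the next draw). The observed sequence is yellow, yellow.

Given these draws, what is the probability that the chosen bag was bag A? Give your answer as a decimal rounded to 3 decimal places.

Under each hypothesis, the probability of the observed sequence is: P(data | bag A) = (4/6)(4/6) = 0.44444; P(data | bag B) = (4/7)(4/7) = 0.32653; P(data | bag C) = (2/10)(2/10) = 0.04; P(data | bag D) = (1/11)(1/11) = 0.0082645; P(data | bag E) = (3/7)(3/7) = 0.18367.
The prior-weighted likelihoods are 1/5 · 0.44444 = 0.088889, 1/5 · 0.32653 = 0.065306, 1/5 · 0.04 = 0.008, 1/5 · 0.0082645 = 0.0016529, 1/5 · 0.18367 = 0.036735; these sum to 0.20058.
Hence P(bag A | data) = (0.088889) / (0.20058) = 0.44315.

0.443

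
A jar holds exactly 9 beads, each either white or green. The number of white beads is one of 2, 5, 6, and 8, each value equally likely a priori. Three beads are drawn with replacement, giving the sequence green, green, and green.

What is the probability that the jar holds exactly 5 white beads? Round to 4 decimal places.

Compute the likelihood of the observed sequence for each case: P(data | r = 2) = (7/9)(7/9)(7/9) = 0.47051; P(data | r = 5) = (4/9)(4/9)(4/9) = 0.087791; P(data | r = 6) = (3/9)(3/9)(3/9) = 0.037037; P(data | r = 8) = (1/9)(1/9)(1/9) = 0.0013717.
Multiplying each by its prior: 1/4 · 0.47051 = 0.11763, 1/4 · 0.087791 = 0.021948, 1/4 · 0.037037 = 0.0092593, 1/4 · 0.0013717 = 0.00034294; with total 0.14918.
So P(r = 5 | data) = (0.021948) / (0.14918) = 0.14713.

0.1471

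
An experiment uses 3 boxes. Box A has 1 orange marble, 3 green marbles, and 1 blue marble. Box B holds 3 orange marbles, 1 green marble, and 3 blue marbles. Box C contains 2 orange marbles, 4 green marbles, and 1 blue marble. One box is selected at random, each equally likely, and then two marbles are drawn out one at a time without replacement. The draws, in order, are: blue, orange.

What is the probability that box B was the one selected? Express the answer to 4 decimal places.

0.6870

Under each hypothesis, the probability of the observed sequence is: P(data | box A) = (1/5)(1/4) = 0.05; P(data | box B) = (3/7)(3/6) = 0.21429; P(data | box C) = (1/7)(2/6) = 0.047619.
Weighting by the prior gives 1/3 · 0.05 = 0.016667, 1/3 · 0.21429 = 0.071429, 1/3 · 0.047619 = 0.015873; summing to 0.10397.
Therefore the posterior P(box B | data) = (0.071429) / (0.10397) = 0.68702.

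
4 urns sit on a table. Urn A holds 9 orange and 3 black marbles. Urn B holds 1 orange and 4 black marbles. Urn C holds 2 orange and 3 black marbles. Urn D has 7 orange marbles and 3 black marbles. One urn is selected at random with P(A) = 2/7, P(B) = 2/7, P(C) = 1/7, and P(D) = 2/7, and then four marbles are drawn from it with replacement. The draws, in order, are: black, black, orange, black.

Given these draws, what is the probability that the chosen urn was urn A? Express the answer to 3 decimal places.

Under each hypothesis, the probability of the observed sequence is: P(data | urn A) = (3/12)(3/12)(9/12)(3/12) = 0.011719; P(data | urn B) = (4/5)(4/5)(1/5)(4/5) = 0.1024; P(data | urn C) = (3/5)(3/5)(2/5)(3/5) = 0.0864; P(data | urn D) = (3/10)(3/10)(7/10)(3/10) = 0.0189.
Multiplying each by its prior: 2/7 · 0.011719 = 0.0033482, 2/7 · 0.1024 = 0.029257, 1/7 · 0.0864 = 0.012343, 2/7 · 0.0189 = 0.0054; with total 0.050348.
Hence P(urn A | data) = (0.0033482) / (0.050348) = 0.066501.

0.067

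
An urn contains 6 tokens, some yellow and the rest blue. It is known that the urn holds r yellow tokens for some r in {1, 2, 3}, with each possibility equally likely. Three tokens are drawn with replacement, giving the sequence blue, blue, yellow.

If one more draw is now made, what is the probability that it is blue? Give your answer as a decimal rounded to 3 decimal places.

0.663

The likelihood of the observed sequence under each hypothesis: P(data | r = 1) = (5/6)(5/6)(1/6) = 25/216; P(data | r = 2) = (4/6)(4/6)(2/6) = 4/27; P(data | r = 3) = (3/6)(3/6)(3/6) = 1/8.
The prior-weighted likelihoods are 1/3 · 25/216 = 25/648, 1/3 · 4/27 = 4/81, 1/3 · 1/8 = 1/24; summing to 7/54.
The posterior is then P(r = 1 | data) = 25/84, P(r = 2 | data) = 8/21, P(r = 3 | data) = 9/28.
Averaging over the posterior, P(blue next | data) = (5/6)(25/84) + (2/3)(8/21) + (1/2)(9/28) = 167/252.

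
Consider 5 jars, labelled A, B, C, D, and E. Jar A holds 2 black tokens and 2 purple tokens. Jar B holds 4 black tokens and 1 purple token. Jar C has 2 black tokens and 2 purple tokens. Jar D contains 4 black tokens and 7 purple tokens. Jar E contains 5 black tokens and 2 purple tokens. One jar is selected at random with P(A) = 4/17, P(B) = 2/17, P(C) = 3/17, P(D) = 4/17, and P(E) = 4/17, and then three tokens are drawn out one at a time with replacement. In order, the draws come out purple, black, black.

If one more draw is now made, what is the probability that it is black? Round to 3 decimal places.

Under each hypothesis, the probability of the observed sequence is: P(data | jar A) = (2/4)(2/4)(2/4) = 0.125; P(data | jar B) = (1/5)(4/5)(4/5) = 0.128; P(data | jar C) = (2/4)(2/4)(2/4) = 0.125; P(data | jar D) = (7/11)(4/11)(4/11) = 0.084147; P(data | jar E) = (2/7)(5/7)(5/7) = 0.14577.
Multiplying each by its prior: 4/17 · 0.125 = 0.029412, 2/17 · 0.128 = 0.015059, 3/17 · 0.125 = 0.022059, 4/17 · 0.084147 = 0.019799, 4/17 · 0.14577 = 0.034299; with total 0.12063.
Normalising, the posterior is P(jar A | data) = 0.24382, P(jar B | data) = 0.12484, P(jar C | data) = 0.18287, P(jar D | data) = 0.16414, P(jar E | data) = 0.28434.
So P(black next | data) = Σ P(black next | H) P(H | data) = (1/2)(0.24382) + (4/5)(0.12484) + (1/2)(0.18287) + (4/11)(0.16414) + (5/7)(0.28434) = 0.576.

0.576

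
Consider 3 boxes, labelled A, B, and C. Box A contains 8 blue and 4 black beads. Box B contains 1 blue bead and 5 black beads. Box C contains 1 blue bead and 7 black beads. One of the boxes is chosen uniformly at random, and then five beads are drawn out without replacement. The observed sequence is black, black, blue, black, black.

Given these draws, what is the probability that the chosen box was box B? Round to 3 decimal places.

Compute the likelihood of the observed sequence for each case: P(data | box A) = (4/12)(3/11)(8/10)(2/9)(1/8) = 0.0020202; P(data | box B) = (5/6)(4/5)(1/4)(3/3)(2/2) = 0.16667; P(data | box C) = (7/8)(6/7)(1/6)(5/5)(4/4) = 0.125.
Weighting by the prior gives 1/3 · 0.0020202 = 0.0006734, 1/3 · 0.16667 = 0.055556, 1/3 · 0.125 = 0.041667; these sum to 0.097896.
Hence P(box B | data) = (0.055556) / (0.097896) = 0.5675.

0.567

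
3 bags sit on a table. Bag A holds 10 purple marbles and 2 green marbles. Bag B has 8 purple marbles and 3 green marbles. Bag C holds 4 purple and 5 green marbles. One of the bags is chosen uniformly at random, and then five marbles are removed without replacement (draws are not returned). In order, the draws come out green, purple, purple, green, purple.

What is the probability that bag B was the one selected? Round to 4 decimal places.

For each hypothesis, P(data | H) works out to: P(data | bag A) = (2/12)(10/11)(9/10)(1/9)(8/8) = 0.015152; P(data | bag B) = (3/11)(8/10)(7/9)(2/8)(6/7) = 0.036364; P(data | bag C) = (5/9)(4/8)(3/7)(4/6)(2/5) = 0.031746.
Multiplying each by its prior: 1/3 · 0.015152 = 0.0050505, 1/3 · 0.036364 = 0.012121, 1/3 · 0.031746 = 0.010582; these sum to 0.027754.
Hence P(bag B | data) = (0.012121) / (0.027754) = 0.43674.

0.4367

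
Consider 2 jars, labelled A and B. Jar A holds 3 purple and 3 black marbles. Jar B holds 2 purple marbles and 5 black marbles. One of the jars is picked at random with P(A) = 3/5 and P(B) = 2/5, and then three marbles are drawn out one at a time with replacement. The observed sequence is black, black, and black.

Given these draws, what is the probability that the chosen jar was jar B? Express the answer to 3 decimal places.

0.660

Under each hypothesis, the probability of the observed sequence is: P(data | jar A) = (3/6)(3/6)(3/6) = 0.125; P(data | jar B) = (5/7)(5/7)(5/7) = 0.36443.
Multiplying each by its prior: 3/5 · 0.125 = 0.075, 2/5 · 0.36443 = 0.14577; these sum to 0.22077.
By Bayes' rule, P(jar B | data) = (0.14577) / (0.22077) = 0.66028.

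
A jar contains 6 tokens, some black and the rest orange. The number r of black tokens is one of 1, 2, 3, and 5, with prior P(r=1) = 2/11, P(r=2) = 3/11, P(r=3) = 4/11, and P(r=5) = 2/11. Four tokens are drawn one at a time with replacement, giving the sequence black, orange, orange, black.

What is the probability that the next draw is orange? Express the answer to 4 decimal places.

0.5519

Under each hypothesis, the probability of the observed sequence is: P(data | r = 1) = (1/6)(5/6)(5/6)(1/6) = 0.01929; P(data | r = 2) = (2/6)(4/6)(4/6)(2/6) = 0.049383; P(data | r = 3) = (3/6)(3/6)(3/6)(3/6) = 0.0625; P(data | r = 5) = (5/6)(1/6)(1/6)(5/6) = 0.01929.
Multiplying each by its prior: 2/11 · 0.01929 = 0.0035073, 3/11 · 0.049383 = 0.013468, 4/11 · 0.0625 = 0.022727, 2/11 · 0.01929 = 0.0035073; these sum to 0.04321.
Dividing through by the total gives posterior P(r = 1 | data) = 0.081169, P(r = 2 | data) = 0.31169, P(r = 3 | data) = 0.52597, P(r = 5 | data) = 0.081169.
The predictive probability is P(orange next | data) = (5/6)(0.081169) + (2/3)(0.31169) + (1/2)(0.52597) + (1/6)(0.081169) = 0.55195.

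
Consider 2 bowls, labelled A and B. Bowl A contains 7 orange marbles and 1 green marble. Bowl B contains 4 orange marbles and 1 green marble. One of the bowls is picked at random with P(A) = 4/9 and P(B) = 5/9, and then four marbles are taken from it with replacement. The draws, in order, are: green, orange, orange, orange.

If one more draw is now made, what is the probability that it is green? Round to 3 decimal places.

0.170

The likelihood of the observed sequence under each hypothesis: P(data | bowl A) = (1/8)(7/8)(7/8)(7/8) = 0.08374; P(data | bowl B) = (1/5)(4/5)(4/5)(4/5) = 0.1024.
Multiplying each by its prior: 4/9 · 0.08374 = 0.037218, 5/9 · 0.1024 = 0.056889; with total 0.094107.
Normalising, the posterior is P(bowl A | data) = 0.39549, P(bowl B | data) = 0.60451.
Averaging over the posterior, P(green next | data) = (1/8)(0.39549) + (1/5)(0.60451) = 0.17034.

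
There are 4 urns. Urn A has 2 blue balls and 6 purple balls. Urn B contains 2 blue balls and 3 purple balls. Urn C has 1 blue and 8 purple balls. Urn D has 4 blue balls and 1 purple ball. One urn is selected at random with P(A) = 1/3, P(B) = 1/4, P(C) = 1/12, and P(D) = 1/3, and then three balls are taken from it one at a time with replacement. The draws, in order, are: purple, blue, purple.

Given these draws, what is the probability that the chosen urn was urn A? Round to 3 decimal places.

Under each hypothesis, the probability of the observed sequence is: P(data | urn A) = (6/8)(2/8)(6/8) = 0.14062; P(data | urn B) = (3/5)(2/5)(3/5) = 0.144; P(data | urn C) = (8/9)(1/9)(8/9) = 0.087791; P(data | urn D) = (1/5)(4/5)(1/5) = 0.032.
The prior-weighted likelihoods are 1/3 · 0.14062 = 0.046875, 1/4 · 0.144 = 0.036, 1/12 · 0.087791 = 0.007316, 1/3 · 0.032 = 0.010667; summing to 0.10086.
Therefore the posterior P(urn A | data) = (0.046875) / (0.10086) = 0.46476.

0.465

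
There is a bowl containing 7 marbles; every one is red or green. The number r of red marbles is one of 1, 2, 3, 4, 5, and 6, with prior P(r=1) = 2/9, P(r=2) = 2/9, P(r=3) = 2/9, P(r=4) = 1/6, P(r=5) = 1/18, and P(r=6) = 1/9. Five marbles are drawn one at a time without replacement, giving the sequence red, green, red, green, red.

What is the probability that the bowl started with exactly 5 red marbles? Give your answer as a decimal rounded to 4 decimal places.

Compute the likelihood of the observed sequence for each case: P(data | r = 1) = (1/7)(6/6)(0/5) = 0; P(data | r = 2) = (2/7)(5/6)(1/5)(4/4)(0/3) = 0; P(data | r = 3) = (3/7)(4/6)(2/5)(3/4)(1/3) = 1/35; P(data | r = 4) = (4/7)(3/6)(3/5)(2/4)(2/3) = 2/35; P(data | r = 5) = (5/7)(2/6)(4/5)(1/4)(3/3) = 1/21; P(data | r = 6) = (6/7)(1/6)(5/5)(0/4) = 0.
Multiplying each by its prior: 2/9 · 0 = 0, 2/9 · 0 = 0, 2/9 · 1/35 = 2/315, 1/6 · 2/35 = 1/105, 1/18 · 1/21 = 1/378, 1/9 · 0 = 0; with total 1/54.
So P(r = 5 | data) = (1/378) / (1/54) = 1/7.

0.1429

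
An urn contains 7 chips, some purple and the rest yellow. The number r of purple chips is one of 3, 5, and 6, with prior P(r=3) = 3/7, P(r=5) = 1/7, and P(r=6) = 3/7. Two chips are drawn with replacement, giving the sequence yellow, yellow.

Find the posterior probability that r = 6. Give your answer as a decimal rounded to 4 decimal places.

0.0545

Compute the likelihood of the observed sequence for each case: P(data | r = 3) = (4/7)(4/7) = 16/49; P(data | r = 5) = (2/7)(2/7) = 4/49; P(data | r = 6) = (1/7)(1/7) = 1/49.
The prior-weighted likelihoods are 3/7 · 16/49 = 48/343, 1/7 · 4/49 = 4/343, 3/7 · 1/49 = 3/343; with total 55/343.
By Bayes' rule, P(r = 6 | data) = (3/343) / (55/343) = 3/55.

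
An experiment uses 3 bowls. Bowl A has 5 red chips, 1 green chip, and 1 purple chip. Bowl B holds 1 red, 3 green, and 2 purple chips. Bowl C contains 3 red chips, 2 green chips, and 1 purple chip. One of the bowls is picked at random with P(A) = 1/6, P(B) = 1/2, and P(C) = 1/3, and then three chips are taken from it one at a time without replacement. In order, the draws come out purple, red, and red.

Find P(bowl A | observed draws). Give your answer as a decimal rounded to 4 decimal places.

Compute the likelihood of the observed sequence for each case: P(data | bowl A) = (1/7)(5/6)(4/5) = 0.095238; P(data | bowl B) = (2/6)(1/5)(0/4) = 0; P(data | bowl C) = (1/6)(3/5)(2/4) = 0.05.
Weighting by the prior gives 1/6 · 0.095238 = 0.015873, 1/2 · 0 = 0, 1/3 · 0.05 = 0.016667; summing to 0.03254.
By Bayes' rule, P(bowl A | data) = (0.015873) / (0.03254) = 0.4878.

0.4878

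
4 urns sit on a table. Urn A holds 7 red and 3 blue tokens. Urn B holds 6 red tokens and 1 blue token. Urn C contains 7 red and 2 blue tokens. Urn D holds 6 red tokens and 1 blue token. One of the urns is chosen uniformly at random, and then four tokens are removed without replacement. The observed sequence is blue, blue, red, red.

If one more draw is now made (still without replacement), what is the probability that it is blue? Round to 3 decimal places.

0.107

For each hypothesis, P(data | H) works out to: P(data | urn A) = (3/10)(2/9)(7/8)(6/7) = 1/20; P(data | urn B) = (1/7)(0/6) = 0; P(data | urn C) = (2/9)(1/8)(7/7)(6/6) = 1/36; P(data | urn D) = (1/7)(0/6) = 0.
Multiplying each by its prior: 1/4 · 1/20 = 1/80, 1/4 · 0 = 0, 1/4 · 1/36 = 1/144, 1/4 · 0 = 0; with total 7/360.
The posterior is then P(urn A | data) = 9/14, P(urn B | data) = 0, P(urn C | data) = 5/14, P(urn D | data) = 0.
Averaging over the posterior, P(blue next | data) = (1/6)(9/14) + (0)(5/14) = 3/28.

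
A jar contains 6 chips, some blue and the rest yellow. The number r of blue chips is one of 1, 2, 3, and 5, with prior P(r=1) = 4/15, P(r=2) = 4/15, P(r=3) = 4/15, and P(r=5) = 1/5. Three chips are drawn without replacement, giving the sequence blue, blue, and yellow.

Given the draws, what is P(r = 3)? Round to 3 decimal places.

0.439

For each hypothesis, P(data | H) works out to: P(data | r = 1) = (1/6)(0/5) = 0; P(data | r = 2) = (2/6)(1/5)(4/4) = 1/15; P(data | r = 3) = (3/6)(2/5)(3/4) = 3/20; P(data | r = 5) = (5/6)(4/5)(1/4) = 1/6.
Multiplying each by its prior: 4/15 · 0 = 0, 4/15 · 1/15 = 4/225, 4/15 · 3/20 = 1/25, 1/5 · 1/6 = 1/30; summing to 41/450.
Therefore the posterior P(r = 3 | data) = (1/25) / (41/450) = 18/41.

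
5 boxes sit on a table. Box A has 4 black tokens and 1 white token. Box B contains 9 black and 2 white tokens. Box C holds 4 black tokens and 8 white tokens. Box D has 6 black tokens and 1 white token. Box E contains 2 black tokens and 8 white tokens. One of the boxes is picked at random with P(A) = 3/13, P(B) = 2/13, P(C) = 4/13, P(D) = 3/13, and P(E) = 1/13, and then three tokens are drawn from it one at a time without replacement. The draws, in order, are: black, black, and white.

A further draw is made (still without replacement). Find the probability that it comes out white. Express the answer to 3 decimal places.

Compute the likelihood of the observed sequence for each case: P(data | box A) = (4/5)(3/4)(1/3) = 0.2; P(data | box B) = (9/11)(8/10)(2/9) = 0.14545; P(data | box C) = (4/12)(3/11)(8/10) = 0.072727; P(data | box D) = (6/7)(5/6)(1/5) = 0.14286; P(data | box E) = (2/10)(1/9)(8/8) = 0.022222.
Weighting by the prior gives 3/13 · 0.2 = 0.046154, 2/13 · 0.14545 = 0.022378, 4/13 · 0.072727 = 0.022378, 3/13 · 0.14286 = 0.032967, 1/13 · 0.022222 = 0.0017094; summing to 0.12559.
The posterior is then P(box A | data) = 0.36751, P(box B | data) = 0.17819, P(box C | data) = 0.17819, P(box D | data) = 0.26251, P(box E | data) = 0.013611.
So P(white next | data) = Σ P(white next | H) P(H | data) = (0)(0.36751) + (1/8)(0.17819) + (7/9)(0.17819) + (0)(0.26251) + (1)(0.013611) = 0.17447.

0.174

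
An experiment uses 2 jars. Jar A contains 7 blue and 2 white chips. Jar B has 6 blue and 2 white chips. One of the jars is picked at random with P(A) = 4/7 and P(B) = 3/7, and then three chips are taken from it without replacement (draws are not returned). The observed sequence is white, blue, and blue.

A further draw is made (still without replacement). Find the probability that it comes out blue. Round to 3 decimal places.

0.818

For each hypothesis, P(data | H) works out to: P(data | jar A) = (2/9)(7/8)(6/7) = 1/6; P(data | jar B) = (2/8)(6/7)(5/6) = 5/28.
The prior-weighted likelihoods are 4/7 · 1/6 = 2/21, 3/7 · 5/28 = 15/196; with total 101/588.
The posterior is then P(jar A | data) = 56/101, P(jar B | data) = 45/101.
The predictive probability is P(blue next | data) = (5/6)(56/101) + (4/5)(45/101) = 248/303.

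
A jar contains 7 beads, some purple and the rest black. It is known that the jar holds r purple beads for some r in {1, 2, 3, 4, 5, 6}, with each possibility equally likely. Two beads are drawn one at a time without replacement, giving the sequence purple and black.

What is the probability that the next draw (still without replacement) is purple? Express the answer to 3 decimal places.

The likelihood of the observed sequence under each hypothesis: P(data | r = 1) = (1/7)(6/6) = 1/7; P(data | r = 2) = (2/7)(5/6) = 5/21; P(data | r = 3) = (3/7)(4/6) = 2/7; P(data | r = 4) = (4/7)(3/6) = 2/7; P(data | r = 5) = (5/7)(2/6) = 5/21; P(data | r = 6) = (6/7)(1/6) = 1/7.
Multiplying each by its prior: 1/6 · 1/7 = 1/42, 1/6 · 5/21 = 5/126, 1/6 · 2/7 = 1/21, 1/6 · 2/7 = 1/21, 1/6 · 5/21 = 5/126, 1/6 · 1/7 = 1/42; summing to 2/9.
Normalising, the posterior is P(r = 1 | data) = 3/28, P(r = 2 | data) = 5/28, P(r = 3 | data) = 3/14, P(r = 4 | data) = 3/14, P(r = 5 | data) = 5/28, P(r = 6 | data) = 3/28.
Averaging over the posterior, P(purple next | data) = (0)(3/28) + (1/5)(5/28) + (2/5)(3/14) + (3/5)(3/14) + (4/5)(5/28) + (1)(3/28) = 1/2.

0.500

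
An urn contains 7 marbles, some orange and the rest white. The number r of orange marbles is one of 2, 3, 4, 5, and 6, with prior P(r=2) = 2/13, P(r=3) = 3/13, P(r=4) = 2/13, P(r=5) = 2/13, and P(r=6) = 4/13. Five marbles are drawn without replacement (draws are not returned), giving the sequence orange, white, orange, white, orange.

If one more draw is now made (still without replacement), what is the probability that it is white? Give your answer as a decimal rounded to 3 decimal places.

0.484

The likelihood of the observed sequence under each hypothesis: P(data | r = 2) = (2/7)(5/6)(1/5)(4/4)(0/3) = 0; P(data | r = 3) = (3/7)(4/6)(2/5)(3/4)(1/3) = 0.028571; P(data | r = 4) = (4/7)(3/6)(3/5)(2/4)(2/3) = 0.057143; P(data | r = 5) = (5/7)(2/6)(4/5)(1/4)(3/3) = 0.047619; P(data | r = 6) = (6/7)(1/6)(5/5)(0/4) = 0.
Multiplying each by its prior: 2/13 · 0 = 0, 3/13 · 0.028571 = 0.0065934, 2/13 · 0.057143 = 0.0087912, 2/13 · 0.047619 = 0.007326, 4/13 · 0 = 0; these sum to 0.022711.
Normalising, the posterior is P(r = 2 | data) = 0, P(r = 3 | data) = 0.29032, P(r = 4 | data) = 0.3871, P(r = 5 | data) = 0.32258, P(r = 6 | data) = 0.
The predictive probability is P(white next | data) = (1)(0.29032) + (1/2)(0.3871) + (0)(0.32258) = 0.48387.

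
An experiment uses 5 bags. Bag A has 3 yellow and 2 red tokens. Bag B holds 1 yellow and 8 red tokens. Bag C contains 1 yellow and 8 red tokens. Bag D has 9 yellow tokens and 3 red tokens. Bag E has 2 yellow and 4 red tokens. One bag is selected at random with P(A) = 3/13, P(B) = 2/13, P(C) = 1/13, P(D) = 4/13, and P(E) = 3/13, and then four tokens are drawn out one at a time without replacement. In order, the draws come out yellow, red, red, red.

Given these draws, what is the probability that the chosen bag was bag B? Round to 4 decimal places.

Under each hypothesis, the probability of the observed sequence is: P(data | bag A) = (3/5)(2/4)(1/3)(0/2) = 0; P(data | bag B) = (1/9)(8/8)(7/7)(6/6) = 0.11111; P(data | bag C) = (1/9)(8/8)(7/7)(6/6) = 0.11111; P(data | bag D) = (9/12)(3/11)(2/10)(1/9) = 0.0045455; P(data | bag E) = (2/6)(4/5)(3/4)(2/3) = 0.13333.
Multiplying each by its prior: 3/13 · 0 = 0, 2/13 · 0.11111 = 0.017094, 1/13 · 0.11111 = 0.008547, 4/13 · 0.0045455 = 0.0013986, 3/13 · 0.13333 = 0.030769; summing to 0.057809.
So P(bag B | data) = (0.017094) / (0.057809) = 0.2957.

0.2957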